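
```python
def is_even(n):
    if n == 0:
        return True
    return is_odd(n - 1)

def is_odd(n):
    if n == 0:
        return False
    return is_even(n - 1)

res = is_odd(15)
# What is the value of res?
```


is_odd(15)
= is_even(14)
= is_odd(13)
= is_even(12)
= is_odd(11)
= is_even(10)
= is_odd(9)
= is_even(8)
= is_odd(7)
= is_even(6)
= is_odd(5)
= is_even(4)
= is_odd(3)
= is_even(2)
= is_odd(1)
= is_even(0)
n == 0: return True
= True


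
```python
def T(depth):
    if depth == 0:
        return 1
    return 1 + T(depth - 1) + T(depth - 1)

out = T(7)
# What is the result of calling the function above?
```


T(7)
= 1 + T(6) + T(6)
= 1 + 2 * T(6)
T(k) = 2^(k+1) - 1
T(0) = 1
T(1) = 3
T(2) = 7
T(3) = 15
T(4) = 31
T(7) = 2^8 - 1 = 255


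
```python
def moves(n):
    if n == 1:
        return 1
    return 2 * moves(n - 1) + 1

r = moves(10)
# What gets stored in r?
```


moves(10)
= 2 * moves(9) + 1
= 2 * (2 * moves(8) + 1) + 1
= 2 * (2 * (2 * moves(7) + 1) + 1) + 1
= 2 * (2 * (2 * (2 * moves(6) + 1) + 1) + 1) + 1
= 2 * (2 * (2 * (2 * (2 * moves(5) + 1) + 1) + 1) + 1) + 1
= 2 * (2 * (2 * (2 * (2 * (2 * moves(4) + 1) + 1) + 1) + 1) + 1) + 1
= 2 * (2 * (2 * (2 * (2 * (2 * (2 * moves(3) + 1) + 1) + 1) + 1) + 1) + 1) + 1
= 2 * (2 * (2 * (2 * (2 * (2 * (2 * (2 * moves(2) + 1) + 1) + 1) + 1) + 1) + 1) + 1) + 1
= 2 * (2 * (2 * (2 * (2 * (2 * (2 * (2 * (2 * moves(1) + 1) + 1) + 1) + 1) + 1) + 1) + 1) + 1) + 1
Now compute bottom-up:
moves(1) = 1
moves(2) = 2 * 1 + 1 = 3
moves(3) = 2 * 3 + 1 = 7
moves(4) = 2 * 7 + 1 = 15
moves(5) = 2 * 15 + 1 = 31
moves(6) = 2 * 31 + 1 = 63
moves(7) = 2 * 63 + 1 = 127
moves(8) = 2 * 127 + 1 = 255
moves(9) = 2 * 255 + 1 = 511
moves(10) = 2 * 511 + 1 = 1023
= 1023


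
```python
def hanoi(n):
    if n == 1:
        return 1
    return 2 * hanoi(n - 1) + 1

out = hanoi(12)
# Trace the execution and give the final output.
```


hanoi(12)
= 2 * hanoi(11) + 1
= 2 * (2 * hanoi(10) + 1) + 1
= 2 * (2 * (2 * hanoi(9) + 1) + 1) + 1
= 2 * (2 * (2 * (2 * hanoi(8) + 1) + 1) + 1) + 1
= 2 * (2 * (2 * (2 * (2 * hanoi(7) + 1) + 1) + 1) + 1) + 1
= 2 * (2 * (2 * (2 * (2 * (2 * hanoi(6) + 1) + 1) + 1) + 1) + 1) + 1
= 2 * (2 * (2 * (2 * (2 * (2 * (2 * hanoi(5) + 1) + 1) + 1) + 1) + 1) + 1) + 1
= 2 * (2 * (2 * (2 * (2 * (2 * (2 * (2 * hanoi(4) + 1) + 1) + 1) + 1) + 1) + 1) + 1) + 1
= 2 * (2 * (2 * (2 * (2 * (2 * (2 * (2 * (2 * hanoi(3) + 1) + 1) + 1) + 1) + 1) + 1) + 1) + 1) + 1
= 2 * (2 * (2 * (2 * (2 * (2 * (2 * (2 * (2 * (2 * hanoi(2) + 1) + 1) + 1) + 1) + 1) + 1) + 1) + 1) + 1) + 1
= 2 * (2 * (2 * (2 * (2 * (2 * (2 * (2 * (2 * (2 * (2 * hanoi(1) + 1) + 1) + 1) + 1) + 1) + 1) + 1) + 1) + 1) + 1) + 1
Now compute bottom-up:
hanoi(1) = 1
hanoi(2) = 2 * 1 + 1 = 3
hanoi(3) = 2 * 3 + 1 = 7
hanoi(4) = 2 * 7 + 1 = 15
hanoi(5) = 2 * 15 + 1 = 31
hanoi(6) = 2 * 31 + 1 = 63
hanoi(7) = 2 * 63 + 1 = 127
hanoi(8) = 2 * 127 + 1 = 255
hanoi(9) = 2 * 255 + 1 = 511
hanoi(10) = 2 * 511 + 1 = 1023
hanoi(11) = 2 * 1023 + 1 = 2047
hanoi(12) = 2 * 2047 + 1 = 4095
= 4095


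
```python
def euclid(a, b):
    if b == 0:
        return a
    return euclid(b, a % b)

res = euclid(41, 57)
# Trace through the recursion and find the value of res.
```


euclid(41, 57)
= euclid(57, 41 % 57) = euclid(57, 41)
= euclid(41, 57 % 41) = euclid(41, 16)
= euclid(16, 41 % 16) = euclid(16, 9)
= euclid(9, 16 % 9) = euclid(9, 7)
= euclid(7, 9 % 7) = euclid(7, 2)
= euclid(2, 7 % 2) = euclid(2, 1)
= euclid(1, 2 % 1) = euclid(1, 0)
b == 0, return a = 1


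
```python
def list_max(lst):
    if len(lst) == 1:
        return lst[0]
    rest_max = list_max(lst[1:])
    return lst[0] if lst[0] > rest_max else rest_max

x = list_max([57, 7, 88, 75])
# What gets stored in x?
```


list_max([57, 7, 88, 75])
= compare 57 with list_max([7, 88, 75])
= compare 7 with list_max([88, 75])
= compare 88 with list_max([75])
Base: list_max([75]) = 75
compare 88 with 75: max = 88
compare 7 with 88: max = 88
compare 57 with 88: max = 88
= 88


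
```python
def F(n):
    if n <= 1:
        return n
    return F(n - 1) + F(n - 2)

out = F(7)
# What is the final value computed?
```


F(7)
= F(6) + F(5)
= (F(5) + F(4)) + F(5)
Computing bottom-up: F(0)=0, F(1)=1, F(2)=1, F(3)=2, F(4)=3, F(5)=5, F(6)=8, F(7)=13
= 13


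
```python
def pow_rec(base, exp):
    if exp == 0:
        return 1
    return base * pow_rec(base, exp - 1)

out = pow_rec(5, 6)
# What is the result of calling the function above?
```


pow_rec(5, 6)
= 5 * pow_rec(5, 5)
= 5 * 5 * pow_rec(5, 4)
= 5 * 5 * 5 * pow_rec(5, 3)
= 5 * 5 * 5 * 5 * pow_rec(5, 2)
= 5 * 5 * 5 * 5 * 5 * pow_rec(5, 1)
= 5 * 5 * 5 * 5 * 5 * 5 * pow_rec(5, 0)
= 5 * 5 * 5 * 5 * 5 * 5 * 1
= 15625


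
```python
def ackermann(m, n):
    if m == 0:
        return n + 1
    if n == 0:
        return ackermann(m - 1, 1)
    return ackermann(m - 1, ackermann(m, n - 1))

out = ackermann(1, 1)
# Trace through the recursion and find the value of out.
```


ackermann(1, 1)
= ackermann(0, ackermann(1, 0))
First compute ackermann(1, 0) = 2
= ackermann(0, 2)
= 3


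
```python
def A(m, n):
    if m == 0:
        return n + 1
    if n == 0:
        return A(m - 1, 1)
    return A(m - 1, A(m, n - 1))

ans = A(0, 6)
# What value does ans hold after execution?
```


A(0, 6)
m == 0: return 6 + 1 = 7
= 7


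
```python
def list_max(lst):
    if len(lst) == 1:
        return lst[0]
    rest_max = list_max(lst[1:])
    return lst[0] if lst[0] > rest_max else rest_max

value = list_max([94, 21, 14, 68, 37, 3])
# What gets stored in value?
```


list_max([94, 21, 14, 68, 37, 3])
= compare 94 with list_max([21, 14, 68, 37, 3])
= compare 21 with list_max([14, 68, 37, 3])
= compare 14 with list_max([68, 37, 3])
= compare 68 with list_max([37, 3])
= compare 37 with list_max([3])
Base: list_max([3]) = 3
compare 37 with 3: max = 37
compare 68 with 37: max = 68
compare 14 with 68: max = 68
compare 21 with 68: max = 68
compare 94 with 68: max = 94
= 94


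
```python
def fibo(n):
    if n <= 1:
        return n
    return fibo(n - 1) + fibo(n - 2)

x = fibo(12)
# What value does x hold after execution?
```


fibo(12)
= fibo(11) + fibo(10)
= (fibo(10) + fibo(9)) + fibo(10)
Computing bottom-up: fibo(0)=0, fibo(1)=1, fibo(2)=1, fibo(3)=2, fibo(4)=3, fibo(5)=5, fibo(6)=8, fibo(7)=13, fibo(8)=21, fibo(9)=34, fibo(10)=55, fibo(11)=89, fibo(12)=144
= 144


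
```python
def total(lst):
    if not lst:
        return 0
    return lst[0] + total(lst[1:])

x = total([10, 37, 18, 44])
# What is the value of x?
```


total([10, 37, 18, 44])
= 10 + total([37, 18, 44])
= 10 + 37 + total([18, 44])
= 10 + 37 + 18 + total([44])
= 10 + 37 + 18 + 44 + total([])
= 10 + 37 + 18 + 44 + 0
= 109


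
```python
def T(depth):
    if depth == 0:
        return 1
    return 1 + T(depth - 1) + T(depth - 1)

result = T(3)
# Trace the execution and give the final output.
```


T(3)
= 1 + T(2) + T(2)
= 1 + 2 * T(2)
T(k) = 2^(k+1) - 1
T(0) = 1
T(1) = 3
T(2) = 7
T(3) = 15
T(3) = 2^4 - 1 = 15


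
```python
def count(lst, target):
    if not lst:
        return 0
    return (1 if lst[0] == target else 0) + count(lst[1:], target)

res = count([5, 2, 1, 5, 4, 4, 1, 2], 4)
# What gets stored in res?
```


count([5, 2, 1, 5, 4, 4, 1, 2], 4)
lst[0]=5 != 4: 0 + count([2, 1, 5, 4, 4, 1, 2], 4)
lst[0]=2 != 4: 0 + count([1, 5, 4, 4, 1, 2], 4)
lst[0]=1 != 4: 0 + count([5, 4, 4, 1, 2], 4)
lst[0]=5 != 4: 0 + count([4, 4, 1, 2], 4)
lst[0]=4 == 4: 1 + count([4, 1, 2], 4)
lst[0]=4 == 4: 1 + count([1, 2], 4)
lst[0]=1 != 4: 0 + count([2], 4)
lst[0]=2 != 4: 0 + count([], 4)
= 2


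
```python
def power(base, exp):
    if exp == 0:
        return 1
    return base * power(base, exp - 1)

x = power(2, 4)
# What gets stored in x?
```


power(2, 4)
= 2 * power(2, 3)
= 2 * 2 * power(2, 2)
= 2 * 2 * 2 * power(2, 1)
= 2 * 2 * 2 * 2 * power(2, 0)
= 2 * 2 * 2 * 2 * 1
= 16


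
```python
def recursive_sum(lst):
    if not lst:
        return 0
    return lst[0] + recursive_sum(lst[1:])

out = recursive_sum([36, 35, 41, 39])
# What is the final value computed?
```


recursive_sum([36, 35, 41, 39])
= 36 + recursive_sum([35, 41, 39])
= 36 + 35 + recursive_sum([41, 39])
= 36 + 35 + 41 + recursive_sum([39])
= 36 + 35 + 41 + 39 + recursive_sum([])
= 36 + 35 + 41 + 39 + 0
= 151


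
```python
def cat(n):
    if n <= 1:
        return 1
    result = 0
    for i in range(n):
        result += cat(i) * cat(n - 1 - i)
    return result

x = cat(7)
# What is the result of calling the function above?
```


cat(7)
= sum of cat(i) * cat(7-1-i) for i in 0..6
First compute sub-values bottom-up:
  cat(0) = 1, cat(1) = 1
  cat(2) = 1*1 + 1*1 = 2
  cat(3) = 1*2 + 1*1 + 2*1 = 5
  cat(4) = 1*5 + 1*2 + 2*1 + 5*1 = 14
  cat(5) = 1*14 + 1*5 + 2*2 + 5*1 + 14*1 = 42
  cat(6) = 1*42 + 1*14 + 2*5 + 5*2 + 14*1 + 42*1 = 132
Now cat(7):
  cat(0)*cat(6) = 1*132 = 132
  cat(1)*cat(5) = 1*42 = 42
  cat(2)*cat(4) = 2*14 = 28
  cat(3)*cat(3) = 5*5 = 25
  cat(4)*cat(2) = 14*2 = 28
  cat(5)*cat(1) = 42*1 = 42
  cat(6)*cat(0) = 132*1 = 132
= 132 + 42 + 28 + 25 + 28 + 42 + 132
= 429


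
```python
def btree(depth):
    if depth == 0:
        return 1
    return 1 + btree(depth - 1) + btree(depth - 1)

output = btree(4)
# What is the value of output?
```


btree(4)
= 1 + btree(3) + btree(3)
= 1 + 2 * btree(3)
btree(k) = 2^(k+1) - 1
btree(0) = 1
btree(1) = 3
btree(2) = 7
btree(3) = 15
btree(4) = 31
btree(4) = 2^5 - 1 = 31


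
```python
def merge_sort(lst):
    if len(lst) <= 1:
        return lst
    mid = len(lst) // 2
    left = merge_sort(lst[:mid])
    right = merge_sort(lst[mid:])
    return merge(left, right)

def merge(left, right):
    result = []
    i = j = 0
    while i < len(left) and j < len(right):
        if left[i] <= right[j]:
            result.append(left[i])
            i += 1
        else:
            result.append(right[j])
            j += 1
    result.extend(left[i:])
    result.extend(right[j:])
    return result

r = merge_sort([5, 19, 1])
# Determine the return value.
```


merge_sort([5, 19, 1])
Split into [5] and [19, 1]
Left sorted: [5]
Right sorted: [1, 19]
Merge [5] and [1, 19]
= [1, 5, 19]


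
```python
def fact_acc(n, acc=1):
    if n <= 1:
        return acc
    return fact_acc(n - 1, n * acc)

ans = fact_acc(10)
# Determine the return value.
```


fact_acc(10, 1)
= fact_acc(9, 10 * 1) = fact_acc(9, 10)
= fact_acc(8, 9 * 10) = fact_acc(8, 90)
= fact_acc(7, 8 * 90) = fact_acc(7, 720)
= fact_acc(6, 7 * 720) = fact_acc(6, 5040)
= fact_acc(5, 6 * 5040) = fact_acc(5, 30240)
= fact_acc(4, 5 * 30240) = fact_acc(4, 151200)
= fact_acc(3, 4 * 151200) = fact_acc(3, 604800)
= fact_acc(2, 3 * 604800) = fact_acc(2, 1814400)
= fact_acc(1, 2 * 1814400) = fact_acc(1, 3628800)
n <= 1, return acc = 3628800


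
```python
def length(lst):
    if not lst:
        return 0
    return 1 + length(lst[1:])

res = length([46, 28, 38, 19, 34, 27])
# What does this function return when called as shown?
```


length([46, 28, 38, 19, 34, 27])
= 1 + length([28, 38, 19, 34, 27])
= 1 + 1 + length([38, 19, 34, 27])
= 1 + 1 + 1 + length([19, 34, 27])
= 1 + 1 + 1 + 1 + length([34, 27])
= 1 + 1 + 1 + 1 + 1 + length([27])
= 1 + 1 + 1 + 1 + 1 + 1 + length([])
= 1 + 1 + 1 + 1 + 1 + 1 + 0
= 6


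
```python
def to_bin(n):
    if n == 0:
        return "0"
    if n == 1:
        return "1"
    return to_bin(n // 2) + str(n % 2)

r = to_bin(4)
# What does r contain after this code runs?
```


to_bin(4)
= to_bin(2) + "0"
= to_bin(1) + "0" + "0"
= "1" + "0" + "0"
= "100"


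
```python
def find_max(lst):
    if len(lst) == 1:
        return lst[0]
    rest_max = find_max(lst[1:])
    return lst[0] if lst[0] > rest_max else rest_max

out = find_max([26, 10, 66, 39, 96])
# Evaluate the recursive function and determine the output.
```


find_max([26, 10, 66, 39, 96])
= compare 26 with find_max([10, 66, 39, 96])
= compare 10 with find_max([66, 39, 96])
= compare 66 with find_max([39, 96])
= compare 39 with find_max([96])
Base: find_max([96]) = 96
compare 39 with 96: max = 96
compare 66 with 96: max = 96
compare 10 with 96: max = 96
compare 26 with 96: max = 96
= 96


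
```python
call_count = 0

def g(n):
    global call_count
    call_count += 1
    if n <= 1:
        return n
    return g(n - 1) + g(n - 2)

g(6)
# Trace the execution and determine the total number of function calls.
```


g(6) calls g(5) and g(4); each non-base call branches into two more.
Let C(k) = total number of calls made by g(k), including the call to g(k) itself.
Base cases: C(0) = 1, C(1) = 1
Recurrence: C(k) = 1 + C(k-1) + C(k-2)
  C(2) = 1 + C(1) + C(0) = 1 + 1 + 1 = 3
  C(3) = 1 + C(2) + C(1) = 1 + 3 + 1 = 5
  C(4) = 1 + C(3) + C(2) = 1 + 5 + 3 = 9
  C(5) = 1 + C(4) + C(3) = 1 + 9 + 5 = 15
  C(6) = 1 + C(5) + C(4) = 1 + 15 + 9 = 25
Total calls = C(6) = 25


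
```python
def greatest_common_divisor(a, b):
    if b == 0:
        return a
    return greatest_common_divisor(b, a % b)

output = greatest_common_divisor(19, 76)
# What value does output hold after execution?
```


greatest_common_divisor(19, 76)
= greatest_common_divisor(76, 19 % 76) = greatest_common_divisor(76, 19)
= greatest_common_divisor(19, 76 % 19) = greatest_common_divisor(19, 0)
b == 0, return a = 19


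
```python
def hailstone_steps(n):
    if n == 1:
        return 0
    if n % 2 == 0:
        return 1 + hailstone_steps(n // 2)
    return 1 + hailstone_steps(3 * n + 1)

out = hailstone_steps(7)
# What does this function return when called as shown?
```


hailstone_steps(7)
7 is odd -> 3*7+1 = 22 -> hailstone_steps(22)
22 is even -> hailstone_steps(11)
11 is odd -> 3*11+1 = 34 -> hailstone_steps(34)
34 is even -> hailstone_steps(17)
17 is odd -> 3*17+1 = 52 -> hailstone_steps(52)
52 is even -> hailstone_steps(26)
26 is even -> hailstone_steps(13)
13 is odd -> 3*13+1 = 40 -> hailstone_steps(40)
40 is even -> hailstone_steps(20)
20 is even -> hailstone_steps(10)
10 is even -> hailstone_steps(5)
5 is odd -> 3*5+1 = 16 -> hailstone_steps(16)
16 is even -> hailstone_steps(8)
8 is even -> hailstone_steps(4)
4 is even -> hailstone_steps(2)
2 is even -> hailstone_steps(1)
Reached 1 after 16 steps
= 16


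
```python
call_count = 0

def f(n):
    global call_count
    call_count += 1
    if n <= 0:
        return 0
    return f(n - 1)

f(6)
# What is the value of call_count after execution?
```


f(6) calls f(5) calls ... calls f(0)
Total calls: 6 + 1 (for base case) = 7


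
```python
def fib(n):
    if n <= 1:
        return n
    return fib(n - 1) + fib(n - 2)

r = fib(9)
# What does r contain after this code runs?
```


fib(9)
= fib(8) + fib(7)
= (fib(7) + fib(6)) + fib(7)
Computing bottom-up: fib(0)=0, fib(1)=1, fib(2)=1, fib(3)=2, fib(4)=3, fib(5)=5, fib(6)=8, fib(7)=13, fib(8)=21, fib(9)=34
= 34


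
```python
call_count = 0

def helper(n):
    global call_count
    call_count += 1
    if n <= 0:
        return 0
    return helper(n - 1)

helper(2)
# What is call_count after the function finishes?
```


helper(2) calls helper(1) calls ... calls helper(0)
Total calls: 2 + 1 (for base case) = 3


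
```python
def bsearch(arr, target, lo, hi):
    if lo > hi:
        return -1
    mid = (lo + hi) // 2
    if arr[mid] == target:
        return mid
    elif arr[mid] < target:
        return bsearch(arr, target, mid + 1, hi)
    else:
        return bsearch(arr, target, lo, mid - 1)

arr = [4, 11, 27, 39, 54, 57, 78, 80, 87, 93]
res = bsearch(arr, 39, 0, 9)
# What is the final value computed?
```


bsearch(arr, 39, 0, 9)
lo=0, hi=9, mid=4, arr[mid]=54
54 > 39, search left half
lo=0, hi=3, mid=1, arr[mid]=11
11 < 39, search right half
lo=2, hi=3, mid=2, arr[mid]=27
27 < 39, search right half
lo=3, hi=3, mid=3, arr[mid]=39
arr[3] == 39, found at index 3
= 3


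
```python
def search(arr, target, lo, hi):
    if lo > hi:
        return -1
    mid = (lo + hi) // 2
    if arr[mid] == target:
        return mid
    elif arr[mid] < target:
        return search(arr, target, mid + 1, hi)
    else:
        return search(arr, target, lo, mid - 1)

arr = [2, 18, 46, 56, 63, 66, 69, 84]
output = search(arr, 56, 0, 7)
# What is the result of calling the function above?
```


search(arr, 56, 0, 7)
lo=0, hi=7, mid=3, arr[mid]=56
arr[3] == 56, found at index 3
= 3


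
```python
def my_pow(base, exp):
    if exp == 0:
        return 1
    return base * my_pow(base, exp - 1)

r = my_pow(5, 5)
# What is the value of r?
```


my_pow(5, 5)
= 5 * my_pow(5, 4)
= 5 * 5 * my_pow(5, 3)
= 5 * 5 * 5 * my_pow(5, 2)
= 5 * 5 * 5 * 5 * my_pow(5, 1)
= 5 * 5 * 5 * 5 * 5 * my_pow(5, 0)
= 5 * 5 * 5 * 5 * 5 * 1
= 3125


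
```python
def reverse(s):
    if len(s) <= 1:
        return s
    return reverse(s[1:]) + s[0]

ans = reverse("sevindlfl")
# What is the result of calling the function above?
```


reverse("sevindlfl")
= reverse("evindlfl") + "s"
= reverse("vindlfl") + "e" + "s"
= reverse("indlfl") + "v" + "e" + "s"
= reverse("ndlfl") + "i" + "v" + "e" + "s"
= reverse("dlfl") + "n" + "i" + "v" + "e" + "s"
= reverse("lfl") + "d" + "n" + "i" + "v" + "e" + "s"
= reverse("fl") + "l" + "d" + "n" + "i" + "v" + "e" + "s"
= reverse("l") + "f" + "l" + "d" + "n" + "i" + "v" + "e" + "s"
= "l" + "f" + "l" + "d" + "n" + "i" + "v" + "e" + "s"
= "lfldnives"


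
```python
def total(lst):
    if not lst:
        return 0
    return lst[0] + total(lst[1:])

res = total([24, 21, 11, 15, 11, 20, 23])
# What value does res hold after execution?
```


total([24, 21, 11, 15, 11, 20, 23])
= 24 + total([21, 11, 15, 11, 20, 23])
= 24 + 21 + total([11, 15, 11, 20, 23])
= 24 + 21 + 11 + total([15, 11, 20, 23])
= 24 + 21 + 11 + 15 + total([11, 20, 23])
= 24 + 21 + 11 + 15 + 11 + total([20, 23])
= 24 + 21 + 11 + 15 + 11 + 20 + total([23])
= 24 + 21 + 11 + 15 + 11 + 20 + 23 + total([])
= 24 + 21 + 11 + 15 + 11 + 20 + 23 + 0
= 125


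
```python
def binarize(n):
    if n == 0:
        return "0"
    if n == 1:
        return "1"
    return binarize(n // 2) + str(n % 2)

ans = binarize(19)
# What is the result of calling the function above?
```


binarize(19)
= binarize(9) + "1"
= binarize(4) + "1" + "1"
= binarize(2) + "0" + "1" + "1"
= binarize(1) + "0" + "0" + "1" + "1"
= "1" + "0" + "0" + "1" + "1"
= "10011"


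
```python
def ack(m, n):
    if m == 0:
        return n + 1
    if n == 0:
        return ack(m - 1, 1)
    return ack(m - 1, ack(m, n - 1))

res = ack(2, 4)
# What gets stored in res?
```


ack(2, 4)
= ack(1, ack(2, 3))
First compute ack(2, 3) = 9
= ack(1, 9)
= 11


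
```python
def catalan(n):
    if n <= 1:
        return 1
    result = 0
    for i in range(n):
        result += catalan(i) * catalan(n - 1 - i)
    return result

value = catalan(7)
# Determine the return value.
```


catalan(7)
= sum of catalan(i) * catalan(7-1-i) for i in 0..6
First compute sub-values bottom-up:
  catalan(0) = 1, catalan(1) = 1
  catalan(2) = 1*1 + 1*1 = 2
  catalan(3) = 1*2 + 1*1 + 2*1 = 5
  catalan(4) = 1*5 + 1*2 + 2*1 + 5*1 = 14
  catalan(5) = 1*14 + 1*5 + 2*2 + 5*1 + 14*1 = 42
  catalan(6) = 1*42 + 1*14 + 2*5 + 5*2 + 14*1 + 42*1 = 132
Now catalan(7):
  catalan(0)*catalan(6) = 1*132 = 132
  catalan(1)*catalan(5) = 1*42 = 42
  catalan(2)*catalan(4) = 2*14 = 28
  catalan(3)*catalan(3) = 5*5 = 25
  catalan(4)*catalan(2) = 14*2 = 28
  catalan(5)*catalan(1) = 42*1 = 42
  catalan(6)*catalan(0) = 132*1 = 132
= 132 + 42 + 28 + 25 + 28 + 42 + 132
= 429


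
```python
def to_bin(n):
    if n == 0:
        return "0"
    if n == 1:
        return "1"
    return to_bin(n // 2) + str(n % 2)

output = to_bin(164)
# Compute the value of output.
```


to_bin(164)
= to_bin(82) + "0"
= to_bin(41) + "0" + "0"
= to_bin(20) + "1" + "0" + "0"
= to_bin(10) + "0" + "1" + "0" + "0"
= to_bin(5) + "0" + "0" + "1" + "0" + "0"
= to_bin(2) + "1" + "0" + "0" + "1" + "0" + "0"
= to_bin(1) + "0" + "1" + "0" + "0" + "1" + "0" + "0"
= "1" + "0" + "1" + "0" + "0" + "1" + "0" + "0"
= "10100100"


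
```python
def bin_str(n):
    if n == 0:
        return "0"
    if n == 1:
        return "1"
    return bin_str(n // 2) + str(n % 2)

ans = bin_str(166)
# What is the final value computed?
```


bin_str(166)
= bin_str(83) + "0"
= bin_str(41) + "1" + "0"
= bin_str(20) + "1" + "1" + "0"
= bin_str(10) + "0" + "1" + "1" + "0"
= bin_str(5) + "0" + "0" + "1" + "1" + "0"
= bin_str(2) + "1" + "0" + "0" + "1" + "1" + "0"
= bin_str(1) + "0" + "1" + "0" + "0" + "1" + "1" + "0"
= "1" + "0" + "1" + "0" + "0" + "1" + "1" + "0"
= "10100110"


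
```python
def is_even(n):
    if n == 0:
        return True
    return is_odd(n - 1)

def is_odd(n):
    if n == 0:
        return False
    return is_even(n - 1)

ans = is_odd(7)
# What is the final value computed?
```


is_odd(7)
= is_even(6)
= is_odd(5)
= is_even(4)
= is_odd(3)
= is_even(2)
= is_odd(1)
= is_even(0)
n == 0: return True
= True


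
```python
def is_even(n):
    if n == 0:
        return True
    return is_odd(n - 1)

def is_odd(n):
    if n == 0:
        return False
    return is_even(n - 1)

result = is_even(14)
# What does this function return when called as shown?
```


is_even(14)
= is_odd(13)
= is_even(12)
= is_odd(11)
= is_even(10)
= is_odd(9)
= is_even(8)
= is_odd(7)
= is_even(6)
= is_odd(5)
= is_even(4)
= is_odd(3)
= is_even(2)
= is_odd(1)
= is_even(0)
n == 0: return True
= True


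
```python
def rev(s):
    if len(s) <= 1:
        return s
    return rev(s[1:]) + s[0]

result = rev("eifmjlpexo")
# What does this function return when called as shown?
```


rev("eifmjlpexo")
= rev("ifmjlpexo") + "e"
= rev("fmjlpexo") + "i" + "e"
= rev("mjlpexo") + "f" + "i" + "e"
= rev("jlpexo") + "m" + "f" + "i" + "e"
= rev("lpexo") + "j" + "m" + "f" + "i" + "e"
= rev("pexo") + "l" + "j" + "m" + "f" + "i" + "e"
= rev("exo") + "p" + "l" + "j" + "m" + "f" + "i" + "e"
= rev("xo") + "e" + "p" + "l" + "j" + "m" + "f" + "i" + "e"
= rev("o") + "x" + "e" + "p" + "l" + "j" + "m" + "f" + "i" + "e"
= "o" + "x" + "e" + "p" + "l" + "j" + "m" + "f" + "i" + "e"
= "oxepljmfie"


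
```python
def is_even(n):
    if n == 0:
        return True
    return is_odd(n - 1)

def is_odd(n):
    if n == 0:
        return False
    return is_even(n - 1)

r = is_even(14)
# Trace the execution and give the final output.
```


is_even(14)
= is_odd(13)
= is_even(12)
= is_odd(11)
= is_even(10)
= is_odd(9)
= is_even(8)
= is_odd(7)
= is_even(6)
= is_odd(5)
= is_even(4)
= is_odd(3)
= is_even(2)
= is_odd(1)
= is_even(0)
n == 0: return True
= True


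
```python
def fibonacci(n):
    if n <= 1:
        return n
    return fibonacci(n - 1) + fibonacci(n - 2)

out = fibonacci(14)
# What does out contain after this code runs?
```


fibonacci(14)
= fibonacci(13) + fibonacci(12)
= (fibonacci(12) + fibonacci(11)) + fibonacci(12)
Computing bottom-up: fibonacci(0)=0, fibonacci(1)=1, fibonacci(2)=1, fibonacci(3)=2, fibonacci(4)=3, fibonacci(5)=5, fibonacci(6)=8, fibonacci(7)=13, fibonacci(8)=21, fibonacci(9)=34, fibonacci(10)=55, fibonacci(11)=89, fibonacci(12)=144, fibonacci(13)=233, fibonacci(14)=377
= 377


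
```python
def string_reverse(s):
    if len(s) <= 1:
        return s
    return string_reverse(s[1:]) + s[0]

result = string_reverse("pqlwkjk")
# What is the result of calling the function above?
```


string_reverse("pqlwkjk")
= string_reverse("qlwkjk") + "p"
= string_reverse("lwkjk") + "q" + "p"
= string_reverse("wkjk") + "l" + "q" + "p"
= string_reverse("kjk") + "w" + "l" + "q" + "p"
= string_reverse("jk") + "k" + "w" + "l" + "q" + "p"
= string_reverse("k") + "j" + "k" + "w" + "l" + "q" + "p"
= "k" + "j" + "k" + "w" + "l" + "q" + "p"
= "kjkwlqp"


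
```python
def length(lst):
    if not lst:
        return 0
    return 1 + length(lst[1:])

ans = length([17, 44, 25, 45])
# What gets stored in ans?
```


length([17, 44, 25, 45])
= 1 + length([44, 25, 45])
= 1 + 1 + length([25, 45])
= 1 + 1 + 1 + length([45])
= 1 + 1 + 1 + 1 + length([])
= 1 + 1 + 1 + 1 + 0
= 4


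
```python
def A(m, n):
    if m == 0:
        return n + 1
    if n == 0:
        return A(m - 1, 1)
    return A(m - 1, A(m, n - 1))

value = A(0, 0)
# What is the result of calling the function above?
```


A(0, 0)
m == 0: return 0 + 1 = 1
= 1


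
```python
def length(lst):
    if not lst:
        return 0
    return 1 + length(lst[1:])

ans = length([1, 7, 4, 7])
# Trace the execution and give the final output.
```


length([1, 7, 4, 7])
= 1 + length([7, 4, 7])
= 1 + 1 + length([4, 7])
= 1 + 1 + 1 + length([7])
= 1 + 1 + 1 + 1 + length([])
= 1 + 1 + 1 + 1 + 0
= 4


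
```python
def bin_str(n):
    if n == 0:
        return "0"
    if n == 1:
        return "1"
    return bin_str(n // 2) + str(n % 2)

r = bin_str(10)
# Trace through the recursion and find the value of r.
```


bin_str(10)
= bin_str(5) + "0"
= bin_str(2) + "1" + "0"
= bin_str(1) + "0" + "1" + "0"
= "1" + "0" + "1" + "0"
= "1010"


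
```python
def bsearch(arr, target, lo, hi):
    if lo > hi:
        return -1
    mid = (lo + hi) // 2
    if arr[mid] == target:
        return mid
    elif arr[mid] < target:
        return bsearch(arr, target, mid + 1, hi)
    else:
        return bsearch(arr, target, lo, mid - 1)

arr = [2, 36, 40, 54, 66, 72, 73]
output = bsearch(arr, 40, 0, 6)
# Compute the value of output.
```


bsearch(arr, 40, 0, 6)
lo=0, hi=6, mid=3, arr[mid]=54
54 > 40, search left half
lo=0, hi=2, mid=1, arr[mid]=36
36 < 40, search right half
lo=2, hi=2, mid=2, arr[mid]=40
arr[2] == 40, found at index 2
= 2


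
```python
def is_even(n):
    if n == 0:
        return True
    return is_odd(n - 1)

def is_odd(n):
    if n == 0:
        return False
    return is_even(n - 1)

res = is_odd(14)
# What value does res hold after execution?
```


is_odd(14)
= is_even(13)
= is_odd(12)
= is_even(11)
= is_odd(10)
= is_even(9)
= is_odd(8)
= is_even(7)
= is_odd(6)
= is_even(5)
= is_odd(4)
= is_even(3)
= is_odd(2)
= is_even(1)
= is_odd(0)
n == 0: return False
= False


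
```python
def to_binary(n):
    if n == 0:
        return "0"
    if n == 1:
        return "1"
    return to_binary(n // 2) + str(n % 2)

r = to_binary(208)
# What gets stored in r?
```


to_binary(208)
= to_binary(104) + "0"
= to_binary(52) + "0" + "0"
= to_binary(26) + "0" + "0" + "0"
= to_binary(13) + "0" + "0" + "0" + "0"
= to_binary(6) + "1" + "0" + "0" + "0" + "0"
= to_binary(3) + "0" + "1" + "0" + "0" + "0" + "0"
= to_binary(1) + "1" + "0" + "1" + "0" + "0" + "0" + "0"
= "1" + "1" + "0" + "1" + "0" + "0" + "0" + "0"
= "11010000"


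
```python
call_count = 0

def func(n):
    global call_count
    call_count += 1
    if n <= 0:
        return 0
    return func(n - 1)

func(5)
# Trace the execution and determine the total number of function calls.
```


func(5) calls func(4) calls ... calls func(0)
Total calls: 5 + 1 (for base case) = 6


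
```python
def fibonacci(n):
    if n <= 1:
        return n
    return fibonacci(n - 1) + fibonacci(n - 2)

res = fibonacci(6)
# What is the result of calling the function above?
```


fibonacci(6)
= fibonacci(5) + fibonacci(4)
= (fibonacci(4) + fibonacci(3)) + fibonacci(4)
Computing bottom-up: fibonacci(0)=0, fibonacci(1)=1, fibonacci(2)=1, fibonacci(3)=2, fibonacci(4)=3, fibonacci(5)=5, fibonacci(6)=8
= 8


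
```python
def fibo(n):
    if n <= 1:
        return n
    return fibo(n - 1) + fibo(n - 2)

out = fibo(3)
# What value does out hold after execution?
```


fibo(3)
= fibo(2) + fibo(1)
Computing bottom-up: fibo(0)=0, fibo(1)=1, fibo(2)=1, fibo(3)=2
= 2


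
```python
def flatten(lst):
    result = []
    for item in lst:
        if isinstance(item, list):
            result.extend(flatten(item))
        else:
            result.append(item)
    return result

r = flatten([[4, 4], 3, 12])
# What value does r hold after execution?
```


flatten([[4, 4], 3, 12])
Processing each element:
  [4, 4] is a list -> flatten recursively -> [4, 4]
  3 is not a list -> append 3
  12 is not a list -> append 12
= [4, 4, 3, 12]


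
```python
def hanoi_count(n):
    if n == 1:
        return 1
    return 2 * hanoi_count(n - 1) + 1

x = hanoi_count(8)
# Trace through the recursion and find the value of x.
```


hanoi_count(8)
= 2 * hanoi_count(7) + 1
= 2 * (2 * hanoi_count(6) + 1) + 1
= 2 * (2 * (2 * hanoi_count(5) + 1) + 1) + 1
= 2 * (2 * (2 * (2 * hanoi_count(4) + 1) + 1) + 1) + 1
= 2 * (2 * (2 * (2 * (2 * hanoi_count(3) + 1) + 1) + 1) + 1) + 1
= 2 * (2 * (2 * (2 * (2 * (2 * hanoi_count(2) + 1) + 1) + 1) + 1) + 1) + 1
= 2 * (2 * (2 * (2 * (2 * (2 * (2 * hanoi_count(1) + 1) + 1) + 1) + 1) + 1) + 1) + 1
Now compute bottom-up:
hanoi_count(1) = 1
hanoi_count(2) = 2 * 1 + 1 = 3
hanoi_count(3) = 2 * 3 + 1 = 7
hanoi_count(4) = 2 * 7 + 1 = 15
hanoi_count(5) = 2 * 15 + 1 = 31
hanoi_count(6) = 2 * 31 + 1 = 63
hanoi_count(7) = 2 * 63 + 1 = 127
hanoi_count(8) = 2 * 127 + 1 = 255
= 255


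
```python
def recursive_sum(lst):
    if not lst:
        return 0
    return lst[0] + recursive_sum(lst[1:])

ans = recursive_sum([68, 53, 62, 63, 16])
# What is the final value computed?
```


recursive_sum([68, 53, 62, 63, 16])
= 68 + recursive_sum([53, 62, 63, 16])
= 68 + 53 + recursive_sum([62, 63, 16])
= 68 + 53 + 62 + recursive_sum([63, 16])
= 68 + 53 + 62 + 63 + recursive_sum([16])
= 68 + 53 + 62 + 63 + 16 + recursive_sum([])
= 68 + 53 + 62 + 63 + 16 + 0
= 262


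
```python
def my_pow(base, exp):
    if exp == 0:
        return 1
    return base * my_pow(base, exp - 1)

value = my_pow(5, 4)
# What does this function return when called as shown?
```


my_pow(5, 4)
= 5 * my_pow(5, 3)
= 5 * 5 * my_pow(5, 2)
= 5 * 5 * 5 * my_pow(5, 1)
= 5 * 5 * 5 * 5 * my_pow(5, 0)
= 5 * 5 * 5 * 5 * 1
= 625


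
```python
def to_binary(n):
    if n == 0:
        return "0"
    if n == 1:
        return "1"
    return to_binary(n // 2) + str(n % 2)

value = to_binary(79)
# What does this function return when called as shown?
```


to_binary(79)
= to_binary(39) + "1"
= to_binary(19) + "1" + "1"
= to_binary(9) + "1" + "1" + "1"
= to_binary(4) + "1" + "1" + "1" + "1"
= to_binary(2) + "0" + "1" + "1" + "1" + "1"
= to_binary(1) + "0" + "0" + "1" + "1" + "1" + "1"
= "1" + "0" + "0" + "1" + "1" + "1" + "1"
= "1001111"


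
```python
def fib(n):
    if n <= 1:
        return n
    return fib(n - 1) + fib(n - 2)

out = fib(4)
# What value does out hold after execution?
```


fib(4)
= fib(3) + fib(2)
= (fib(2) + fib(1)) + fib(2)
Computing bottom-up: fib(0)=0, fib(1)=1, fib(2)=1, fib(3)=2, fib(4)=3
= 3


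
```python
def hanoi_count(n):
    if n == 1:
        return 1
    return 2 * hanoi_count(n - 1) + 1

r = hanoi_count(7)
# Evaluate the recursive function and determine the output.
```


hanoi_count(7)
= 2 * hanoi_count(6) + 1
= 2 * (2 * hanoi_count(5) + 1) + 1
= 2 * (2 * (2 * hanoi_count(4) + 1) + 1) + 1
= 2 * (2 * (2 * (2 * hanoi_count(3) + 1) + 1) + 1) + 1
= 2 * (2 * (2 * (2 * (2 * hanoi_count(2) + 1) + 1) + 1) + 1) + 1
= 2 * (2 * (2 * (2 * (2 * (2 * hanoi_count(1) + 1) + 1) + 1) + 1) + 1) + 1
Now compute bottom-up:
hanoi_count(1) = 1
hanoi_count(2) = 2 * 1 + 1 = 3
hanoi_count(3) = 2 * 3 + 1 = 7
hanoi_count(4) = 2 * 7 + 1 = 15
hanoi_count(5) = 2 * 15 + 1 = 31
hanoi_count(6) = 2 * 31 + 1 = 63
hanoi_count(7) = 2 * 63 + 1 = 127
= 127


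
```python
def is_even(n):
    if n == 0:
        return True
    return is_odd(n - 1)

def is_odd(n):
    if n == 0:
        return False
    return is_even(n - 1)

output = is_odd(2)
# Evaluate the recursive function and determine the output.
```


is_odd(2)
= is_even(1)
= is_odd(0)
n == 0: return False
= False


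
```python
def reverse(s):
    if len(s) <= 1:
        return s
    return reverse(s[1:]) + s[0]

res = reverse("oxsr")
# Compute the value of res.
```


reverse("oxsr")
= reverse("xsr") + "o"
= reverse("sr") + "x" + "o"
= reverse("r") + "s" + "x" + "o"
= "r" + "s" + "x" + "o"
= "rsxo"


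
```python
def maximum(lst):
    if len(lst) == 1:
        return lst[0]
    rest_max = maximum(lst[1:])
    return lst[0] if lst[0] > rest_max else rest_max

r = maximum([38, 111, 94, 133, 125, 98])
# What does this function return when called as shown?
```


maximum([38, 111, 94, 133, 125, 98])
= compare 38 with maximum([111, 94, 133, 125, 98])
= compare 111 with maximum([94, 133, 125, 98])
= compare 94 with maximum([133, 125, 98])
= compare 133 with maximum([125, 98])
= compare 125 with maximum([98])
Base: maximum([98]) = 98
compare 125 with 98: max = 125
compare 133 with 125: max = 133
compare 94 with 133: max = 133
compare 111 with 133: max = 133
compare 38 with 133: max = 133
= 133


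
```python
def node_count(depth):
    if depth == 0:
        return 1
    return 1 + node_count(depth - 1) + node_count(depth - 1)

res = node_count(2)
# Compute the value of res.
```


node_count(2)
= 1 + node_count(1) + node_count(1)
= 1 + 2 * node_count(1)
node_count(k) = 2^(k+1) - 1
node_count(0) = 1
node_count(1) = 3
node_count(2) = 7
node_count(2) = 2^3 - 1 = 7


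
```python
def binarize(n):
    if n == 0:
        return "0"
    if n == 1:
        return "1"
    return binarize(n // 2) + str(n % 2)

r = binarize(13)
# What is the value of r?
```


binarize(13)
= binarize(6) + "1"
= binarize(3) + "0" + "1"
= binarize(1) + "1" + "0" + "1"
= "1" + "1" + "0" + "1"
= "1101"


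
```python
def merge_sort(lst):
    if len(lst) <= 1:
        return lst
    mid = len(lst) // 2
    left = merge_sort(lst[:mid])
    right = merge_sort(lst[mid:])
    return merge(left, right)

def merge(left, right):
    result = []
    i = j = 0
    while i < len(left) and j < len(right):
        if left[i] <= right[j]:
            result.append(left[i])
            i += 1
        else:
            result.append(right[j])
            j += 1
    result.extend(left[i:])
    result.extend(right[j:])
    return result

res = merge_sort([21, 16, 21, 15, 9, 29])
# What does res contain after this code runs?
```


merge_sort([21, 16, 21, 15, 9, 29])
Split into [21, 16, 21] and [15, 9, 29]
Left sorted: [16, 21, 21]
Right sorted: [9, 15, 29]
Merge [16, 21, 21] and [9, 15, 29]
= [9, 15, 16, 21, 21, 29]


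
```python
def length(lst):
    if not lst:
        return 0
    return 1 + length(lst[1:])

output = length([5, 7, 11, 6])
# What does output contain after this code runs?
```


length([5, 7, 11, 6])
= 1 + length([7, 11, 6])
= 1 + 1 + length([11, 6])
= 1 + 1 + 1 + length([6])
= 1 + 1 + 1 + 1 + length([])
= 1 + 1 + 1 + 1 + 0
= 4


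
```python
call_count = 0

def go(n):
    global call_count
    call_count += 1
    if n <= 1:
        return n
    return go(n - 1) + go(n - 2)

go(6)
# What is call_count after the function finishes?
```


go(6) calls go(5) and go(4); each non-base call branches into two more.
Let C(k) = total number of calls made by go(k), including the call to go(k) itself.
Base cases: C(0) = 1, C(1) = 1
Recurrence: C(k) = 1 + C(k-1) + C(k-2)
  C(2) = 1 + C(1) + C(0) = 1 + 1 + 1 = 3
  C(3) = 1 + C(2) + C(1) = 1 + 3 + 1 = 5
  C(4) = 1 + C(3) + C(2) = 1 + 5 + 3 = 9
  C(5) = 1 + C(4) + C(3) = 1 + 9 + 5 = 15
  C(6) = 1 + C(5) + C(4) = 1 + 15 + 9 = 25
Total calls = C(6) = 25


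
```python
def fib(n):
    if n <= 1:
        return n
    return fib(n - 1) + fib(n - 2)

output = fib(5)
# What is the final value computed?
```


fib(5)
= fib(4) + fib(3)
= (fib(3) + fib(2)) + fib(3)
Computing bottom-up: fib(0)=0, fib(1)=1, fib(2)=1, fib(3)=2, fib(4)=3, fib(5)=5
= 5


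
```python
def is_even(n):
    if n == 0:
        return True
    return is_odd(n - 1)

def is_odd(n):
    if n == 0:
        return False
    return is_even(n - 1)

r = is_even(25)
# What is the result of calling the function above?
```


is_even(25)
= is_odd(24)
= is_even(23)
= is_odd(22)
= is_even(21)
= is_odd(20)
= is_even(19)
= is_odd(18)
= is_even(17)
= is_odd(16)
= is_even(15)
= is_odd(14)
= is_even(13)
= is_odd(12)
= is_even(11)
= is_odd(10)
= is_even(9)
= is_odd(8)
= is_even(7)
= is_odd(6)
= is_even(5)
= is_odd(4)
= is_even(3)
= is_odd(2)
= is_even(1)
= is_odd(0)
n == 0: return False
= False


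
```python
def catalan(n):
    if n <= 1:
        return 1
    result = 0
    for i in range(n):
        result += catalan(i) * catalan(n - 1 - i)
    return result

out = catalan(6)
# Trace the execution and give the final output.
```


catalan(6)
= sum of catalan(i) * catalan(6-1-i) for i in 0..5
First compute sub-values bottom-up:
  catalan(0) = 1, catalan(1) = 1
  catalan(2) = 1*1 + 1*1 = 2
  catalan(3) = 1*2 + 1*1 + 2*1 = 5
  catalan(4) = 1*5 + 1*2 + 2*1 + 5*1 = 14
  catalan(5) = 1*14 + 1*5 + 2*2 + 5*1 + 14*1 = 42
Now catalan(6):
  catalan(0)*catalan(5) = 1*42 = 42
  catalan(1)*catalan(4) = 1*14 = 14
  catalan(2)*catalan(3) = 2*5 = 10
  catalan(3)*catalan(2) = 5*2 = 10
  catalan(4)*catalan(1) = 14*1 = 14
  catalan(5)*catalan(0) = 42*1 = 42
= 42 + 14 + 10 + 10 + 14 + 42
= 132


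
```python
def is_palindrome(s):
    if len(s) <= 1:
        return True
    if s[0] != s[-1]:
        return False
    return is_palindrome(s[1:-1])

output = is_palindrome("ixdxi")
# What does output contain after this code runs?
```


is_palindrome("ixdxi")
"ixdxi": s[0]='i' == s[-1]='i' -> is_palindrome("xdx")
"xdx": s[0]='x' == s[-1]='x' -> is_palindrome("d")
"d": len <= 1 -> True
= True


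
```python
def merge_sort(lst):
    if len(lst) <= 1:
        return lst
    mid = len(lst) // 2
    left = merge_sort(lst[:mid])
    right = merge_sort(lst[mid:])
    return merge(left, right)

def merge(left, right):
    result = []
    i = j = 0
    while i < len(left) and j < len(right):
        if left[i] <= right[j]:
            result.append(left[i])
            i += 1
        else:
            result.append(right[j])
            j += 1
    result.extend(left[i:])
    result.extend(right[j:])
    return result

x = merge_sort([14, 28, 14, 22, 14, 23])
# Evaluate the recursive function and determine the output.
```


merge_sort([14, 28, 14, 22, 14, 23])
Split into [14, 28, 14] and [22, 14, 23]
Left sorted: [14, 14, 28]
Right sorted: [14, 22, 23]
Merge [14, 14, 28] and [14, 22, 23]
= [14, 14, 14, 22, 23, 28]


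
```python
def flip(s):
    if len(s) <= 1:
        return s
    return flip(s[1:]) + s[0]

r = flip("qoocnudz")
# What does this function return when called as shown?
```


flip("qoocnudz")
= flip("oocnudz") + "q"
= flip("ocnudz") + "o" + "q"
= flip("cnudz") + "o" + "o" + "q"
= flip("nudz") + "c" + "o" + "o" + "q"
= flip("udz") + "n" + "c" + "o" + "o" + "q"
= flip("dz") + "u" + "n" + "c" + "o" + "o" + "q"
= flip("z") + "d" + "u" + "n" + "c" + "o" + "o" + "q"
= "z" + "d" + "u" + "n" + "c" + "o" + "o" + "q"
= "zduncooq"


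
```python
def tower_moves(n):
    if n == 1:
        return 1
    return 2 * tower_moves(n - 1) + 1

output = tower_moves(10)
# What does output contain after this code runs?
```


tower_moves(10)
= 2 * tower_moves(9) + 1
= 2 * (2 * tower_moves(8) + 1) + 1
= 2 * (2 * (2 * tower_moves(7) + 1) + 1) + 1
= 2 * (2 * (2 * (2 * tower_moves(6) + 1) + 1) + 1) + 1
= 2 * (2 * (2 * (2 * (2 * tower_moves(5) + 1) + 1) + 1) + 1) + 1
= 2 * (2 * (2 * (2 * (2 * (2 * tower_moves(4) + 1) + 1) + 1) + 1) + 1) + 1
= 2 * (2 * (2 * (2 * (2 * (2 * (2 * tower_moves(3) + 1) + 1) + 1) + 1) + 1) + 1) + 1
= 2 * (2 * (2 * (2 * (2 * (2 * (2 * (2 * tower_moves(2) + 1) + 1) + 1) + 1) + 1) + 1) + 1) + 1
= 2 * (2 * (2 * (2 * (2 * (2 * (2 * (2 * (2 * tower_moves(1) + 1) + 1) + 1) + 1) + 1) + 1) + 1) + 1) + 1
Now compute bottom-up:
tower_moves(1) = 1
tower_moves(2) = 2 * 1 + 1 = 3
tower_moves(3) = 2 * 3 + 1 = 7
tower_moves(4) = 2 * 7 + 1 = 15
tower_moves(5) = 2 * 15 + 1 = 31
tower_moves(6) = 2 * 31 + 1 = 63
tower_moves(7) = 2 * 63 + 1 = 127
tower_moves(8) = 2 * 127 + 1 = 255
tower_moves(9) = 2 * 255 + 1 = 511
tower_moves(10) = 2 * 511 + 1 = 1023
= 1023


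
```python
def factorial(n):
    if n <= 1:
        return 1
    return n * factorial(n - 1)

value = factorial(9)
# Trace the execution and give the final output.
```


factorial(9)
= 9 * factorial(8)
= 9 * 8 * factorial(7)
= 9 * 8 * 7 * factorial(6)
= 9 * 8 * 7 * 6 * factorial(5)
= 9 * 8 * 7 * 6 * 5 * factorial(4)
= 9 * 8 * 7 * 6 * 5 * 4 * factorial(3)
= 9 * 8 * 7 * 6 * 5 * 4 * 3 * factorial(2)
= 9 * 8 * 7 * 6 * 5 * 4 * 3 * 2 * factorial(1)
= 9 * 8 * 7 * 6 * 5 * 4 * 3 * 2 * 1
= 362880


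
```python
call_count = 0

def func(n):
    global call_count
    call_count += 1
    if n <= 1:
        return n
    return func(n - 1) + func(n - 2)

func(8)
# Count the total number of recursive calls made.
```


func(8) calls func(7) and func(6); each non-base call branches into two more.
Let C(k) = total number of calls made by func(k), including the call to func(k) itself.
Base cases: C(0) = 1, C(1) = 1
Recurrence: C(k) = 1 + C(k-1) + C(k-2)
  C(2) = 1 + C(1) + C(0) = 1 + 1 + 1 = 3
  C(3) = 1 + C(2) + C(1) = 1 + 3 + 1 = 5
  C(4) = 1 + C(3) + C(2) = 1 + 5 + 3 = 9
  C(5) = 1 + C(4) + C(3) = 1 + 9 + 5 = 15
  C(6) = 1 + C(5) + C(4) = 1 + 15 + 9 = 25
  C(7) = 1 + C(6) + C(5) = 1 + 25 + 15 = 41
  C(8) = 1 + C(7) + C(6) = 1 + 41 + 25 = 67
Total calls = C(8) = 67
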